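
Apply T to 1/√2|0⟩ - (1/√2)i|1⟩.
1/√2|0⟩ + (1/2 - (1/2)i)|1⟩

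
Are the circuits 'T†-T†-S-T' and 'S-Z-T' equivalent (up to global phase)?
No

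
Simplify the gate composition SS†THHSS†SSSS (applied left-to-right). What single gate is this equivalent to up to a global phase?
T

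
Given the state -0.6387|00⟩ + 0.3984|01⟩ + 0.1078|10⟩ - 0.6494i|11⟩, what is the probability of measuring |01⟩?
0.1587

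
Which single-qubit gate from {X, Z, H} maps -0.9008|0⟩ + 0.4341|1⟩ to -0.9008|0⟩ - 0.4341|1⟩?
Z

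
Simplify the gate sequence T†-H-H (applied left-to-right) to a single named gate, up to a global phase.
T†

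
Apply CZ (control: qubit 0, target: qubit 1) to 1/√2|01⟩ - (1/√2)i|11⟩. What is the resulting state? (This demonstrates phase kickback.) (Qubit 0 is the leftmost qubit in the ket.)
1/√2|01⟩ + (1/√2)i|11⟩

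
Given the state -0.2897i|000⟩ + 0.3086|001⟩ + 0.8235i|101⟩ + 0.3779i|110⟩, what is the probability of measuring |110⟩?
0.1428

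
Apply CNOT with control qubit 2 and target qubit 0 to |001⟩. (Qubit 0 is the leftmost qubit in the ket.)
|101⟩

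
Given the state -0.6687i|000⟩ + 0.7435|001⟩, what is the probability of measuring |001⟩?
0.5528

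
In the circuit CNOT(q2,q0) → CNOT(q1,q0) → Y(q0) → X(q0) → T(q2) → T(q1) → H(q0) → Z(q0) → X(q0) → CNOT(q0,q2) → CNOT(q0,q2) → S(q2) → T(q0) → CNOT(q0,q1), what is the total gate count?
14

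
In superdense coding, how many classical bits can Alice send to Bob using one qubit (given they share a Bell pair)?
2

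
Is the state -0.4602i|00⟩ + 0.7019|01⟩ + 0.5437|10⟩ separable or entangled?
Entangled

Writing the state as a|00⟩ + b|01⟩ + c|10⟩ + d|11⟩, it is a product state iff ad − bc = 0.
Here (a, b, c, d) = (-0.4602i, 0.7019, 0.5437, 0): ad − bc = (-0.4602i)(0) − (0.7019)(0.5437) = -0.3816 ≠ 0, so the state is entangled.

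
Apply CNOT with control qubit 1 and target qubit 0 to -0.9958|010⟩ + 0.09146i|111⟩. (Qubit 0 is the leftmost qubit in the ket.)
0.09146i|011⟩ - 0.9958|110⟩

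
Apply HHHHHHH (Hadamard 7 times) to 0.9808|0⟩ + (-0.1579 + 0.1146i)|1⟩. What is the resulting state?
(0.5819 + 0.08103i)|0⟩ + (0.8052 - 0.08103i)|1⟩

H² = I, so H^7 = H: a single Hadamard. With (a, b) = (0.9808, (-0.1579 + 0.1146i)), H gives ((a + b)/√2, (a − b)/√2) = ((0.5819 + 0.08103i), (0.8052 - 0.08103i)).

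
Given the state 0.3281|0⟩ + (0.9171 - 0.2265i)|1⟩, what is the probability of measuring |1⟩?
0.8924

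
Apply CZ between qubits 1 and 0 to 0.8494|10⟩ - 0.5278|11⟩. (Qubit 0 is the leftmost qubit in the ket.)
0.8494|10⟩ + 0.5278|11⟩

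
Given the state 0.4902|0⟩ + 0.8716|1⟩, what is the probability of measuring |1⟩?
0.7597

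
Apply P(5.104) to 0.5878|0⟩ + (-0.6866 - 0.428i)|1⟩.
0.5878|0⟩ + (-0.6577 + 0.4713i)|1⟩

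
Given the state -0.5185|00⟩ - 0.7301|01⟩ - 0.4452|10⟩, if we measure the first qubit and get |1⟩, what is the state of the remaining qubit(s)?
-|0⟩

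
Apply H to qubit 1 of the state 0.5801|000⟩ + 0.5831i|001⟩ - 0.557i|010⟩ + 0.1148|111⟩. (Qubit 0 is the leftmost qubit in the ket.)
(0.4102 - 0.3939i)|000⟩ + 0.4123i|001⟩ + (0.4102 + 0.3939i)|010⟩ + 0.4123i|011⟩ + 0.08118|101⟩ - 0.08118|111⟩

H on qubit 1 mixes each pair of kets that differ only in qubit 1: amplitudes (a, b) of (|…0…⟩, |…1…⟩) become ((a + b)/√2, (a − b)/√2). Kets absent from the input have amplitude 0.
(|000⟩, |010⟩): (a, b) = (0.5801, -0.557i) → ((0.4102 - 0.3939i), (0.4102 + 0.3939i))
(|001⟩, |011⟩): (a, b) = (0.5831i, 0) → (0.4123i, 0.4123i)
(|101⟩, |111⟩): (a, b) = (0, 0.1148) → (0.08118, -0.08118)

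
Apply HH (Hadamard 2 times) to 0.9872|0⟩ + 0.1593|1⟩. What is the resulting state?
0.9872|0⟩ + 0.1593|1⟩

H² = I, so an even number of Hadamards cancels: H^2 = I and the state is unchanged.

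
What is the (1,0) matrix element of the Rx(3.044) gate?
-0.9988i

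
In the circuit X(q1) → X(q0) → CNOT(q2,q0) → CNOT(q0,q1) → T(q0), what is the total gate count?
5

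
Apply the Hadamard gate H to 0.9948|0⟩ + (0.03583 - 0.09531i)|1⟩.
(0.7288 - 0.06739i)|0⟩ + (0.6781 + 0.06739i)|1⟩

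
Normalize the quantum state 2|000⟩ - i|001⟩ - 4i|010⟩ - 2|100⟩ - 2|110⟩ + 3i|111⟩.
0.3244|000⟩ - 0.1622i|001⟩ - 0.6489i|010⟩ - 0.3244|100⟩ - 0.3244|110⟩ + 0.4867i|111⟩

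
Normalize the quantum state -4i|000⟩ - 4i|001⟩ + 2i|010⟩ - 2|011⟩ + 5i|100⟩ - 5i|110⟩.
-0.4216i|000⟩ - 0.4216i|001⟩ + 0.2108i|010⟩ - 0.2108|011⟩ + 0.527i|100⟩ - 0.527i|110⟩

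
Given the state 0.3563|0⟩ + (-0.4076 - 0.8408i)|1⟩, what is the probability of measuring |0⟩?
0.1269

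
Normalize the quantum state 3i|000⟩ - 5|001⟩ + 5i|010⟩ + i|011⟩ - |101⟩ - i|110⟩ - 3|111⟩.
0.356i|000⟩ - 0.5934|001⟩ + 0.5934i|010⟩ + 0.1187i|011⟩ - 0.1187|101⟩ - 0.1187i|110⟩ - 0.356|111⟩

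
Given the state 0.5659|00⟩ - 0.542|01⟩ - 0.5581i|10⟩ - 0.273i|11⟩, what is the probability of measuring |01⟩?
0.2938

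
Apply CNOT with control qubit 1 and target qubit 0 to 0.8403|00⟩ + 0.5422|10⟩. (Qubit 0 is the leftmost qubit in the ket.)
0.8403|00⟩ + 0.5422|10⟩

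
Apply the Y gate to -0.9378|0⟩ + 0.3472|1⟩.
-0.3472i|0⟩ - 0.9378i|1⟩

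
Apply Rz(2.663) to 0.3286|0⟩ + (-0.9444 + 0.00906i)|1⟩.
(0.07788 - 0.3192i)|0⟩ + (-0.2326 - 0.9153i)|1⟩

Rz(2.663) = [[e^(−iθ/2), 0], [0, e^(iθ/2)]] with e^(±iθ/2) = cos(θ/2) ± i·sin(θ/2); θ = 2.663, cos(θ/2) ≈ 0.237019, sin(θ/2) ≈ 0.971505.
With a = amp(|0⟩) = 0.3286 and b = amp(|1⟩) = (-0.9444 + 0.00906i):
new amp(|0⟩) = (0.237019 - 0.971505i)·a = (0.07788 - 0.3192i)
new amp(|1⟩) = (0.237019 + 0.971505i)·b = (-0.2326 - 0.9153i)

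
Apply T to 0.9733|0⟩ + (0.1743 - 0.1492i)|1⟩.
0.9733|0⟩ + (0.2287 + 0.01775i)|1⟩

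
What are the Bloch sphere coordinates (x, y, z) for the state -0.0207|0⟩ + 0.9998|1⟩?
(-0.04139, 0, -0.9992)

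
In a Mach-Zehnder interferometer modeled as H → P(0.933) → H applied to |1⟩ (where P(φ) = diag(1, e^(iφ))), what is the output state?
(0.2023 - 0.4017i)|0⟩ + (0.7977 + 0.4017i)|1⟩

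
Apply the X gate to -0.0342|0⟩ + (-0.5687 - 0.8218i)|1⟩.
(-0.5687 - 0.8218i)|0⟩ - 0.0342|1⟩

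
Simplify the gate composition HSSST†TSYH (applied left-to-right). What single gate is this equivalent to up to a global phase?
Y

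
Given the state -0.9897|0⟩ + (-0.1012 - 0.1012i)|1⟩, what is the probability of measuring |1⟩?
0.02048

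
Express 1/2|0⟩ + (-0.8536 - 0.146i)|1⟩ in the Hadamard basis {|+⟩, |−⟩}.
(-0.25 - 0.1032i)|+⟩ + (0.9571 + 0.1032i)|−⟩

With |ψ⟩ = α|0⟩ + β|1⟩, the Hadamard-basis coefficients are ⟨+|ψ⟩ = (α + β)/√2 and ⟨−|ψ⟩ = (α − β)/√2.
Here α = 1/2, β = (-0.8536 - 0.146i): (α + β)/√2 = (-0.25 - 0.1032i), (α − β)/√2 = (0.9571 + 0.1032i).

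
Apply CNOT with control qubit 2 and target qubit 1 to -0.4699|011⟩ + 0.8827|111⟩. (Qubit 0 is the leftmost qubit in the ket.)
-0.4699|001⟩ + 0.8827|101⟩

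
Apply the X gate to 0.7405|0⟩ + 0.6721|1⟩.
0.6721|0⟩ + 0.7405|1⟩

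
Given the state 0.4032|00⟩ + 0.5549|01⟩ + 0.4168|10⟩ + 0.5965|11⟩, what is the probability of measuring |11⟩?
0.3558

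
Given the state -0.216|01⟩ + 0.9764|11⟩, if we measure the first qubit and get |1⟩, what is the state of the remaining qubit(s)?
|1⟩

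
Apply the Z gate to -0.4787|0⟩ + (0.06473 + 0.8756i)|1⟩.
-0.4787|0⟩ + (-0.06473 - 0.8756i)|1⟩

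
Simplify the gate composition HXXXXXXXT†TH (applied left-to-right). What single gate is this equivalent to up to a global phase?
Z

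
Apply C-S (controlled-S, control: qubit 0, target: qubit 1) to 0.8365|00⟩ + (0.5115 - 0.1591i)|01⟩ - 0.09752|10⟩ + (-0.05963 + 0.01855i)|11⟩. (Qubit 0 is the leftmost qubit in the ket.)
0.8365|00⟩ + (0.5115 - 0.1591i)|01⟩ - 0.09752|10⟩ + (-0.01855 - 0.05963i)|11⟩

C-S leaves the control-|0⟩ kets |00⟩, |01⟩ unchanged and applies S to qubit 1 on the control-|1⟩ pair (|10⟩, |11⟩).
S = [[1, 0], [0, i]].
With a = amp(|10⟩) = -0.09752 and b = amp(|11⟩) = (-0.05963 + 0.01855i):
new amp(|10⟩) = (1)·a = -0.09752
new amp(|11⟩) = (i)·b = (-0.01855 - 0.05963i)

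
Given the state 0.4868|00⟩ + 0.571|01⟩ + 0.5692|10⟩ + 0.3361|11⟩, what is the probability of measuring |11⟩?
0.113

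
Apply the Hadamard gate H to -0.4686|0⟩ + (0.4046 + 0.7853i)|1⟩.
(-0.04525 + 0.5553i)|0⟩ + (-0.6174 - 0.5553i)|1⟩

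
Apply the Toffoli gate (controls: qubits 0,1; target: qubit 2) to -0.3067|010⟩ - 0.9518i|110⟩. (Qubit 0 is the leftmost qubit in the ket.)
-0.3067|010⟩ - 0.9518i|111⟩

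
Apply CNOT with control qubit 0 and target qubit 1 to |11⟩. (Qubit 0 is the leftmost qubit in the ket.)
|10⟩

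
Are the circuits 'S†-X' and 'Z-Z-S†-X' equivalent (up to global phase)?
Yes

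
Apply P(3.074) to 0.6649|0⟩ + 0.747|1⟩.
0.6649|0⟩ + (-0.7453 + 0.05045i)|1⟩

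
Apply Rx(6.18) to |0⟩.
-0.9987|0⟩ - 0.05157i|1⟩

Rx(6.18) = [[cos(θ/2), −i·sin(θ/2)], [−i·sin(θ/2), cos(θ/2)]]; θ = 6.18, cos(θ/2) ≈ -0.998669, sin(θ/2) ≈ 0.0515698.
With a = amp(|0⟩) = 1 and b = amp(|1⟩) = 0:
new amp(|0⟩) = (-0.998669)·a + (-0.0515698i)·b = -0.9987
new amp(|1⟩) = (-0.0515698i)·a + (-0.998669)·b = -0.05157i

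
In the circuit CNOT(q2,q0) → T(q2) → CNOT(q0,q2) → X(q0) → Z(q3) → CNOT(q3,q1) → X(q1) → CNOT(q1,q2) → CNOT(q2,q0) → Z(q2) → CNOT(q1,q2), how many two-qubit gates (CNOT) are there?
6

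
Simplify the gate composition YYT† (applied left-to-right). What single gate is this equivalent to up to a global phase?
T†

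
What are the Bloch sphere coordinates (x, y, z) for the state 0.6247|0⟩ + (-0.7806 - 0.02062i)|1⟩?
(-0.9753, -0.02576, -0.2195)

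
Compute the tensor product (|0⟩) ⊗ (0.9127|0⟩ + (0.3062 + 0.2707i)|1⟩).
0.9127|00⟩ + (0.3062 + 0.2707i)|01⟩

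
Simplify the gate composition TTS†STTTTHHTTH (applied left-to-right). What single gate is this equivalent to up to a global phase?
H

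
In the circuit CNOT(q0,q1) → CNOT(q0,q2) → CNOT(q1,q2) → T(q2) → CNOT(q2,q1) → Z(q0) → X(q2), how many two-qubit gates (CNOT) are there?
4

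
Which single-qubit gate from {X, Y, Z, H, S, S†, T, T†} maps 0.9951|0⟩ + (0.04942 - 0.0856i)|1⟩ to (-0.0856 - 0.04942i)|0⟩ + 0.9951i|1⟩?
Y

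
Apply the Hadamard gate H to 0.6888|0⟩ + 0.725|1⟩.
0.9997|0⟩ - 0.0256|1⟩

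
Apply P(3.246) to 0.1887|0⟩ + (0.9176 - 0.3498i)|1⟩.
0.1887|0⟩ + (-0.9491 + 0.2523i)|1⟩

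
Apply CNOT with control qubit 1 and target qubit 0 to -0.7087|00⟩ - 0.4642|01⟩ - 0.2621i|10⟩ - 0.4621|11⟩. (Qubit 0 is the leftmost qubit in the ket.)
-0.7087|00⟩ - 0.4621|01⟩ - 0.2621i|10⟩ - 0.4642|11⟩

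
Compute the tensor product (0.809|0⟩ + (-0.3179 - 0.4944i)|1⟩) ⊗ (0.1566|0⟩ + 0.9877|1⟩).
0.1267|00⟩ + 0.799|01⟩ + (-0.04978 - 0.07742i)|10⟩ + (-0.314 - 0.4883i)|11⟩

amp(|b₁b₂…⟩) = product of the factor amplitudes for bits b₁, b₂, …; only kets whose every factor amplitude is nonzero survive.
|00⟩: (0.809)(0.1566) = 0.1267
|01⟩: (0.809)(0.9877) = 0.799
|10⟩: (-0.3179 - 0.4944i)(0.1566) = (-0.04978 - 0.07742i)
|11⟩: (-0.3179 - 0.4944i)(0.9877) = (-0.314 - 0.4883i)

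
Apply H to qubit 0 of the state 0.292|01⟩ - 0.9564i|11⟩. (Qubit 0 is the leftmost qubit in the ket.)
(0.2065 - 0.6763i)|01⟩ + (0.2065 + 0.6763i)|11⟩

H on qubit 0 mixes each pair of kets that differ only in qubit 0: amplitudes (a, b) of (|…0…⟩, |…1…⟩) become ((a + b)/√2, (a − b)/√2). Kets absent from the input have amplitude 0.
(|01⟩, |11⟩): (a, b) = (0.292, -0.9564i) → ((0.2065 - 0.6763i), (0.2065 + 0.6763i))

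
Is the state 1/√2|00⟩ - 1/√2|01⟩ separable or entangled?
Separable

Writing the state as a|00⟩ + b|01⟩ + c|10⟩ + d|11⟩, it is a product state iff ad − bc = 0.
Here (a, b, c, d) = (1/√2, -1/√2, 0, 0): ad − bc = (1/√2)(0) − (-1/√2)(0) = 0, so the state is separable.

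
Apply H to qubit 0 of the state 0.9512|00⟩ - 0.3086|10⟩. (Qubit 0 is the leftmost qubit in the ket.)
0.4544|00⟩ + 0.8908|10⟩

H on qubit 0 mixes each pair of kets that differ only in qubit 0: amplitudes (a, b) of (|…0…⟩, |…1…⟩) become ((a + b)/√2, (a − b)/√2). Kets absent from the input have amplitude 0.
(|00⟩, |10⟩): (a, b) = (0.9512, -0.3086) → (0.4544, 0.8908)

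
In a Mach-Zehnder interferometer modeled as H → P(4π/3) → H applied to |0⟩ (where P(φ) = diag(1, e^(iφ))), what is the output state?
(0.25 - 0.433i)|0⟩ + (0.75 + 0.433i)|1⟩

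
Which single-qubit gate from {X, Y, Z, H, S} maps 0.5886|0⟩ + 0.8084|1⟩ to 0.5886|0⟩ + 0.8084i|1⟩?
S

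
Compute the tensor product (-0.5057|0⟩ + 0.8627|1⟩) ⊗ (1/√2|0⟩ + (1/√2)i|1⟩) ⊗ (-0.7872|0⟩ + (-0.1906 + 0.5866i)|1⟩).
0.2815|000⟩ + (0.06816 - 0.2098i)|001⟩ + 0.2815i|010⟩ + (0.2098 + 0.06816i)|011⟩ - 0.4802|100⟩ + (-0.1163 + 0.3578i)|101⟩ - 0.4802i|110⟩ + (-0.3578 - 0.1163i)|111⟩

amp(|b₁b₂…⟩) = product of the factor amplitudes for bits b₁, b₂, …; only kets whose every factor amplitude is nonzero survive.
|000⟩: (-0.5057)(1/√2)(-0.7872) = 0.2815
|001⟩: (-0.5057)(1/√2)(-0.1906 + 0.5866i) = (0.06816 - 0.2098i)
|010⟩: (-0.5057)((1/√2)i)(-0.7872) = 0.2815i
|011⟩: (-0.5057)((1/√2)i)(-0.1906 + 0.5866i) = (0.2098 + 0.06816i)
|100⟩: (0.8627)(1/√2)(-0.7872) = -0.4802
|101⟩: (0.8627)(1/√2)(-0.1906 + 0.5866i) = (-0.1163 + 0.3578i)
|110⟩: (0.8627)((1/√2)i)(-0.7872) = -0.4802i
|111⟩: (0.8627)((1/√2)i)(-0.1906 + 0.5866i) = (-0.3578 - 0.1163i)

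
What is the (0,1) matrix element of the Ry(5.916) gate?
-0.1826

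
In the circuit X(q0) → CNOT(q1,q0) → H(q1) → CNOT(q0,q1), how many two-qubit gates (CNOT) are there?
2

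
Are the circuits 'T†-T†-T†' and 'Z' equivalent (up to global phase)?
No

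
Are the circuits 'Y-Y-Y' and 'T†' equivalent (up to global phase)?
No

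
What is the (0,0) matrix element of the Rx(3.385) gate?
-0.1214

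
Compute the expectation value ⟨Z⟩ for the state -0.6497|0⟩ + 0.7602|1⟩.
-0.1558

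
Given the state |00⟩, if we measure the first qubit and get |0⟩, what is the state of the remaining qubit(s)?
|0⟩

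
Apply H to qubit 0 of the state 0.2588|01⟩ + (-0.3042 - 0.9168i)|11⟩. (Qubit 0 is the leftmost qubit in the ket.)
(-0.0321 - 0.6483i)|01⟩ + (0.3981 + 0.6483i)|11⟩

H on qubit 0 mixes each pair of kets that differ only in qubit 0: amplitudes (a, b) of (|…0…⟩, |…1…⟩) become ((a + b)/√2, (a − b)/√2). Kets absent from the input have amplitude 0.
(|01⟩, |11⟩): (a, b) = (0.2588, (-0.3042 - 0.9168i)) → ((-0.0321 - 0.6483i), (0.3981 + 0.6483i))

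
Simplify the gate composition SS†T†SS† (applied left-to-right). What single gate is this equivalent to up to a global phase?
T†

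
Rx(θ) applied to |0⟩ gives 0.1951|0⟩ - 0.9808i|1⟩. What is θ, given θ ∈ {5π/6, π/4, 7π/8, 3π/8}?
7π/8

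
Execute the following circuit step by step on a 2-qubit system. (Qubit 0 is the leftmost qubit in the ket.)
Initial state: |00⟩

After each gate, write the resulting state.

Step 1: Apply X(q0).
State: |10⟩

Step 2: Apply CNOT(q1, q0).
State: |10⟩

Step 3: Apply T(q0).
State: (1/√2 + (1/√2)i)|10⟩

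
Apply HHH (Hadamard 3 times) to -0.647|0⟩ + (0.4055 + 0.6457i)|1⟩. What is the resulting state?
(-0.1708 + 0.4566i)|0⟩ + (-0.7442 - 0.4566i)|1⟩

H² = I, so H^3 = H: a single Hadamard. With (a, b) = (-0.647, (0.4055 + 0.6457i)), H gives ((a + b)/√2, (a − b)/√2) = ((-0.1708 + 0.4566i), (-0.7442 - 0.4566i)).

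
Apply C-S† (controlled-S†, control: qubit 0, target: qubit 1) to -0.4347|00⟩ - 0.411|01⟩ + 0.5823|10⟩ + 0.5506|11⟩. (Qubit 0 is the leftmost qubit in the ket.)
-0.4347|00⟩ - 0.411|01⟩ + 0.5823|10⟩ - 0.5506i|11⟩

C-S† leaves the control-|0⟩ kets |00⟩, |01⟩ unchanged and applies S† to qubit 1 on the control-|1⟩ pair (|10⟩, |11⟩).
S† = [[1, 0], [0, -i]].
With a = amp(|10⟩) = 0.5823 and b = amp(|11⟩) = 0.5506:
new amp(|10⟩) = (1)·a = 0.5823
new amp(|11⟩) = (-i)·b = -0.5506i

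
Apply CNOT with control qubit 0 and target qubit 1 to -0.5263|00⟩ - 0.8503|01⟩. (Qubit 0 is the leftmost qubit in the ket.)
-0.5263|00⟩ - 0.8503|01⟩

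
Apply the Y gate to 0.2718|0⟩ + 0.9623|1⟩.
-0.9623i|0⟩ + 0.2718i|1⟩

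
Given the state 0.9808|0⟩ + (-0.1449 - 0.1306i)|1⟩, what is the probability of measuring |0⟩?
0.962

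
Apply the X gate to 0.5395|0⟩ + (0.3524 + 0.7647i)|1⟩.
(0.3524 + 0.7647i)|0⟩ + 0.5395|1⟩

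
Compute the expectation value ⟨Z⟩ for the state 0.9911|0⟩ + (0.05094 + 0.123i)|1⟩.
0.9646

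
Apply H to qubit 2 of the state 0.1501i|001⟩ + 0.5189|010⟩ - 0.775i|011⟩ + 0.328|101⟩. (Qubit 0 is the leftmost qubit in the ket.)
0.1061i|000⟩ - 0.1061i|001⟩ + (0.3669 - 0.548i)|010⟩ + (0.3669 + 0.548i)|011⟩ + 0.2319|100⟩ - 0.2319|101⟩

H on qubit 2 mixes each pair of kets that differ only in qubit 2: amplitudes (a, b) of (|…0…⟩, |…1…⟩) become ((a + b)/√2, (a − b)/√2). Kets absent from the input have amplitude 0.
(|000⟩, |001⟩): (a, b) = (0, 0.1501i) → (0.1061i, -0.1061i)
(|010⟩, |011⟩): (a, b) = (0.5189, -0.775i) → ((0.3669 - 0.548i), (0.3669 + 0.548i))
(|100⟩, |101⟩): (a, b) = (0, 0.328) → (0.2319, -0.2319)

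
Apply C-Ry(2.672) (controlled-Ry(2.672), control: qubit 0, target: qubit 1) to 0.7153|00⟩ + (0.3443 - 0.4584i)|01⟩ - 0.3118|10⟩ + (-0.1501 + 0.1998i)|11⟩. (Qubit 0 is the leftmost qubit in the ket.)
0.7153|00⟩ + (0.3443 - 0.4584i)|01⟩ + (0.07344 - 0.1943i)|10⟩ + (-0.3382 + 0.04648i)|11⟩

C-Ry(2.672) leaves the control-|0⟩ kets |00⟩, |01⟩ unchanged and applies Ry(2.672) to qubit 1 on the control-|1⟩ pair (|10⟩, |11⟩).
Ry(2.672) = [[cos(θ/2), −sin(θ/2)], [sin(θ/2), cos(θ/2)]]; θ = 2.672, cos(θ/2) ≈ 0.232645, sin(θ/2) ≈ 0.972562.
With a = amp(|10⟩) = -0.3118 and b = amp(|11⟩) = (-0.1501 + 0.1998i):
new amp(|10⟩) = (0.232645)·a + (-0.972562)·b = (0.07344 - 0.1943i)
new amp(|11⟩) = (0.972562)·a + (0.232645)·b = (-0.3382 + 0.04648i)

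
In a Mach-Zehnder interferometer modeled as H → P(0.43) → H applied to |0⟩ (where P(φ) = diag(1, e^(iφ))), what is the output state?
(0.9545 + 0.2084i)|0⟩ + (0.04552 - 0.2084i)|1⟩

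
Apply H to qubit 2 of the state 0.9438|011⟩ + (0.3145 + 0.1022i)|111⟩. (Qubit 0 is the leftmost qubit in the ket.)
0.6674|010⟩ - 0.6674|011⟩ + (0.2224 + 0.07227i)|110⟩ + (-0.2224 - 0.07227i)|111⟩

H on qubit 2 mixes each pair of kets that differ only in qubit 2: amplitudes (a, b) of (|…0…⟩, |…1…⟩) become ((a + b)/√2, (a − b)/√2). Kets absent from the input have amplitude 0.
(|010⟩, |011⟩): (a, b) = (0, 0.9438) → (0.6674, -0.6674)
(|110⟩, |111⟩): (a, b) = (0, (0.3145 + 0.1022i)) → ((0.2224 + 0.07227i), (-0.2224 - 0.07227i))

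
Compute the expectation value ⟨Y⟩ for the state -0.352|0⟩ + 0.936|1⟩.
0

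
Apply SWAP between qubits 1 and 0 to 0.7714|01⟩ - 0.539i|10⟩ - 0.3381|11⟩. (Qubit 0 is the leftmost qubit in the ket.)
-0.539i|01⟩ + 0.7714|10⟩ - 0.3381|11⟩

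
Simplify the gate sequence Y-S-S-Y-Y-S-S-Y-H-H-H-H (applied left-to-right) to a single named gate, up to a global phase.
I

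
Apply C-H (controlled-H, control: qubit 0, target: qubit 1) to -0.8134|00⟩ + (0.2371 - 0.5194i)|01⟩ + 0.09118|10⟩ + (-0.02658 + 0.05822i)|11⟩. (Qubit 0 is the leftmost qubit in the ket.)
-0.8134|00⟩ + (0.2371 - 0.5194i)|01⟩ + (0.04568 + 0.04117i)|10⟩ + (0.08327 - 0.04117i)|11⟩

C-H leaves the control-|0⟩ kets |00⟩, |01⟩ unchanged and applies H to qubit 1 on the control-|1⟩ pair (|10⟩, |11⟩).
H = [[1/√2, 1/√2], [1/√2, -1/√2]].
With a = amp(|10⟩) = 0.09118 and b = amp(|11⟩) = (-0.02658 + 0.05822i):
new amp(|10⟩) = (1/√2)·a + (1/√2)·b = (0.04568 + 0.04117i)
new amp(|11⟩) = (1/√2)·a + (-1/√2)·b = (0.08327 - 0.04117i)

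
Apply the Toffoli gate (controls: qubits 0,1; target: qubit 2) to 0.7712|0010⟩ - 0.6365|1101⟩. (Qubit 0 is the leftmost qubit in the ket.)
0.7712|0010⟩ - 0.6365|1111⟩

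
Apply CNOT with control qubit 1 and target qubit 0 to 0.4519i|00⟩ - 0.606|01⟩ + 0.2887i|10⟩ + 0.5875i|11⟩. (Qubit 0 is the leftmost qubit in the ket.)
0.4519i|00⟩ + 0.5875i|01⟩ + 0.2887i|10⟩ - 0.606|11⟩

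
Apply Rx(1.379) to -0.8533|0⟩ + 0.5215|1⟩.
(-0.6584 - 0.3318i)|0⟩ + (0.4024 + 0.5428i)|1⟩

Rx(1.379) = [[cos(θ/2), −i·sin(θ/2)], [−i·sin(θ/2), cos(θ/2)]]; θ = 1.379, cos(θ/2) ≈ 0.771564, sin(θ/2) ≈ 0.636151.
With a = amp(|0⟩) = -0.8533 and b = amp(|1⟩) = 0.5215:
new amp(|0⟩) = (0.771564)·a + (-0.636151i)·b = (-0.6584 - 0.3318i)
new amp(|1⟩) = (-0.636151i)·a + (0.771564)·b = (0.4024 + 0.5428i)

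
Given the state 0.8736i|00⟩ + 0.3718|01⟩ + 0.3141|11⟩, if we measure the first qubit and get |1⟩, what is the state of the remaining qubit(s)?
|1⟩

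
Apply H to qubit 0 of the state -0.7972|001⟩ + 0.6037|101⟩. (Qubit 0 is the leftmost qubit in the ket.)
-0.1368|001⟩ - 0.9906|101⟩

H on qubit 0 mixes each pair of kets that differ only in qubit 0: amplitudes (a, b) of (|…0…⟩, |…1…⟩) become ((a + b)/√2, (a − b)/√2). Kets absent from the input have amplitude 0.
(|001⟩, |101⟩): (a, b) = (-0.7972, 0.6037) → (-0.1368, -0.9906)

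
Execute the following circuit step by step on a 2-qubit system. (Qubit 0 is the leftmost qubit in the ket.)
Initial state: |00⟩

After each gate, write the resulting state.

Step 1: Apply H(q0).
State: 1/√2|00⟩ + 1/√2|10⟩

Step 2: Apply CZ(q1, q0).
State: 1/√2|00⟩ + 1/√2|10⟩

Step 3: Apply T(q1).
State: 1/√2|00⟩ + 1/√2|10⟩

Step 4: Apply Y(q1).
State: (1/√2)i|01⟩ + (1/√2)i|11⟩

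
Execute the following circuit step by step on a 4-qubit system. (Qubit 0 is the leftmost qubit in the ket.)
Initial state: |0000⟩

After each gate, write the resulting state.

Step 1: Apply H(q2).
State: 1/√2|0000⟩ + 1/√2|0010⟩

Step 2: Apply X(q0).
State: 1/√2|1000⟩ + 1/√2|1010⟩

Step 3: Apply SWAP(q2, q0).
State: 1/√2|0010⟩ + 1/√2|1010⟩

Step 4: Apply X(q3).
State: 1/√2|0011⟩ + 1/√2|1011⟩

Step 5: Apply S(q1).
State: 1/√2|0011⟩ + 1/√2|1011⟩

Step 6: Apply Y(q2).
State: -(1/√2)i|0001⟩ - (1/√2)i|1001⟩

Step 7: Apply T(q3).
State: (1/2 - (1/2)i)|0001⟩ + (1/2 - (1/2)i)|1001⟩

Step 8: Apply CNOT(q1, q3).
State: (1/2 - (1/2)i)|0001⟩ + (1/2 - (1/2)i)|1001⟩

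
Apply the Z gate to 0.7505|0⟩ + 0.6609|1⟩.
0.7505|0⟩ - 0.6609|1⟩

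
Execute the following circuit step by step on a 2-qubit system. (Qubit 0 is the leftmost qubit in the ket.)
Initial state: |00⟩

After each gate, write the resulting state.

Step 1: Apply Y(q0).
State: i|10⟩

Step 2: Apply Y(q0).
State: |00⟩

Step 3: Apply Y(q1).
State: i|01⟩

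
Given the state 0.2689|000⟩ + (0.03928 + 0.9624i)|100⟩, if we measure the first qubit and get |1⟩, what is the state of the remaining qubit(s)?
(0.04078 + 0.9992i)|00⟩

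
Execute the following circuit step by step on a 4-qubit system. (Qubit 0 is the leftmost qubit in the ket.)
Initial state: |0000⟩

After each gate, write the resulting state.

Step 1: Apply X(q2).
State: |0010⟩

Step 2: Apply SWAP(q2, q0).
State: |1000⟩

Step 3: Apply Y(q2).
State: i|1010⟩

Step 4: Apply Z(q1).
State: i|1010⟩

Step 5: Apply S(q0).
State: -|1010⟩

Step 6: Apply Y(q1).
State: -i|1110⟩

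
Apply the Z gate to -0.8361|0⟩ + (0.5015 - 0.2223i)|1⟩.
-0.8361|0⟩ + (-0.5015 + 0.2223i)|1⟩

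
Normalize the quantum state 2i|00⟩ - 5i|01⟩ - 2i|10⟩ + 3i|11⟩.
0.3086i|00⟩ - 0.7715i|01⟩ - 0.3086i|10⟩ + 0.4629i|11⟩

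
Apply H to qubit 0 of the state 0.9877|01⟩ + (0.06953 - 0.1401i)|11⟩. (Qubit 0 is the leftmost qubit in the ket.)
(0.7476 - 0.09907i)|01⟩ + (0.6492 + 0.09907i)|11⟩

H on qubit 0 mixes each pair of kets that differ only in qubit 0: amplitudes (a, b) of (|…0…⟩, |…1…⟩) become ((a + b)/√2, (a − b)/√2). Kets absent from the input have amplitude 0.
(|01⟩, |11⟩): (a, b) = (0.9877, (0.06953 - 0.1401i)) → ((0.7476 - 0.09907i), (0.6492 + 0.09907i))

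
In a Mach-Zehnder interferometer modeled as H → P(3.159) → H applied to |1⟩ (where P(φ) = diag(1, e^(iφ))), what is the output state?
(0.9999 + 0.008703i)|0⟩ + (0.00007575 - 0.008703i)|1⟩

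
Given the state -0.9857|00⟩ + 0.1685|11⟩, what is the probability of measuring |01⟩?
0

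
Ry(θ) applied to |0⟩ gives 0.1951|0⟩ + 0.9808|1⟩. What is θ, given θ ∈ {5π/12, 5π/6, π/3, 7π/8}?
7π/8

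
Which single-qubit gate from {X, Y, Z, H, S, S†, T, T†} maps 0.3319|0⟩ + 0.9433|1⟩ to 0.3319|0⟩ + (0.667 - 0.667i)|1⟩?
T†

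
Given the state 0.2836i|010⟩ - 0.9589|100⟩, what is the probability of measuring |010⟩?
0.08043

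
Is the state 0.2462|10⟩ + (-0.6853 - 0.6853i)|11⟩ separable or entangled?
Separable

Writing the state as a|00⟩ + b|01⟩ + c|10⟩ + d|11⟩, it is a product state iff ad − bc = 0.
Here (a, b, c, d) = (0, 0, 0.2462, (-0.6853 - 0.6853i)): ad − bc = (0)(-0.6853 - 0.6853i) − (0)(0.2462) = 0, so the state is separable.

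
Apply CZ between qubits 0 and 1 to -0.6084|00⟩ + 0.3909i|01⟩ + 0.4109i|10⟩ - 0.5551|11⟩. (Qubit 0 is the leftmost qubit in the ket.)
-0.6084|00⟩ + 0.3909i|01⟩ + 0.4109i|10⟩ + 0.5551|11⟩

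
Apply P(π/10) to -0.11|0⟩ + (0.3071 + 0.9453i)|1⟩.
-0.11|0⟩ + (-0.00004431 + 0.9939i)|1⟩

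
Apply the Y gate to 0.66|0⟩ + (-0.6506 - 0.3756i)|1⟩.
(-0.3756 + 0.6506i)|0⟩ + 0.66i|1⟩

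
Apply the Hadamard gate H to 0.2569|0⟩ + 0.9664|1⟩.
0.865|0⟩ - 0.5017|1⟩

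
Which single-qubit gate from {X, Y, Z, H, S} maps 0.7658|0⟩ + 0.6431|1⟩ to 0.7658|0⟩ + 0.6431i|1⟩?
S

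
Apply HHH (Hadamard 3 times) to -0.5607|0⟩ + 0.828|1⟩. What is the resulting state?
0.189|0⟩ - 0.982|1⟩

H² = I, so H^3 = H: a single Hadamard. With (a, b) = (-0.5607, 0.828), H gives ((a + b)/√2, (a − b)/√2) = (0.189, -0.982).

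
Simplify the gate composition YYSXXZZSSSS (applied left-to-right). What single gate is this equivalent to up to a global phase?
S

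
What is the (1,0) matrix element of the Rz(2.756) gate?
0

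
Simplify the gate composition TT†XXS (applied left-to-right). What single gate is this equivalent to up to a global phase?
S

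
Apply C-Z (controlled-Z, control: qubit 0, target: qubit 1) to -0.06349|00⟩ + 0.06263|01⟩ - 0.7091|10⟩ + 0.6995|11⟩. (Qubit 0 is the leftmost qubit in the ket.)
-0.06349|00⟩ + 0.06263|01⟩ - 0.7091|10⟩ - 0.6995|11⟩

C-Z leaves the control-|0⟩ kets |00⟩, |01⟩ unchanged and applies Z to qubit 1 on the control-|1⟩ pair (|10⟩, |11⟩).
Z = [[1, 0], [0, -1]].
With a = amp(|10⟩) = -0.7091 and b = amp(|11⟩) = 0.6995:
new amp(|10⟩) = (1)·a = -0.7091
new amp(|11⟩) = (-1)·b = -0.6995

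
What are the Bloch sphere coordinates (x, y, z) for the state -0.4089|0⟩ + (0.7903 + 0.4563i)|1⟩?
(-0.6463, -0.3732, -0.6656)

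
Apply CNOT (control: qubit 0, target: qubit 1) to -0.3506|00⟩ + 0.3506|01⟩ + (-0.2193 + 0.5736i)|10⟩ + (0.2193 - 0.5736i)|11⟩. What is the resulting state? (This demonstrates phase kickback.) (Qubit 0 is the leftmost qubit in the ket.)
-0.3506|00⟩ + 0.3506|01⟩ + (0.2193 - 0.5736i)|10⟩ + (-0.2193 + 0.5736i)|11⟩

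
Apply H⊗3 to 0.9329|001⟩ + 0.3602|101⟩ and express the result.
0.4572|000⟩ - 0.4572|001⟩ + 0.4572|010⟩ - 0.4572|011⟩ + 0.2025|100⟩ - 0.2025|101⟩ + 0.2025|110⟩ - 0.2025|111⟩

H⊗3 gives amp(|y⟩) = (1/2√2) Σ_x (−1)^(x·y) amp(|x⟩), where x·y is the number of positions in which both x and y have a 1.
|000⟩: (0.9329 + 0.3602)/(2√2) = 0.4572
|001⟩: (-0.9329 - 0.3602)/(2√2) = -0.4572
|010⟩: (0.9329 + 0.3602)/(2√2) = 0.4572
|011⟩: (-0.9329 - 0.3602)/(2√2) = -0.4572
|100⟩: (0.9329 - 0.3602)/(2√2) = 0.2025
|101⟩: (-0.9329 + 0.3602)/(2√2) = -0.2025
|110⟩: (0.9329 - 0.3602)/(2√2) = 0.2025
|111⟩: (-0.9329 + 0.3602)/(2√2) = -0.2025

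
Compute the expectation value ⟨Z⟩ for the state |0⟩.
1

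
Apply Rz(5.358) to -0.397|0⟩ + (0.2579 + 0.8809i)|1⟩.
(0.3553 + 0.1772i)|0⟩ + (-0.6239 - 0.6732i)|1⟩

Rz(5.358) = [[e^(−iθ/2), 0], [0, e^(iθ/2)]] with e^(±iθ/2) = cos(θ/2) ± i·sin(θ/2); θ = 5.358, cos(θ/2) ≈ -0.894898, sin(θ/2) ≈ 0.44627.
With a = amp(|0⟩) = -0.397 and b = amp(|1⟩) = (0.2579 + 0.8809i):
new amp(|0⟩) = (-0.894898 - 0.44627i)·a = (0.3553 + 0.1772i)
new amp(|1⟩) = (-0.894898 + 0.44627i)·b = (-0.6239 - 0.6732i)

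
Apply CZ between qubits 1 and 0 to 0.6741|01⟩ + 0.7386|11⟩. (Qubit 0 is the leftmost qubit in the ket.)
0.6741|01⟩ - 0.7386|11⟩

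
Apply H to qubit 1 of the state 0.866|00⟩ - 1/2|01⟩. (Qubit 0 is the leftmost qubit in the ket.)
0.2588|00⟩ + 0.9659|01⟩

H on qubit 1 mixes each pair of kets that differ only in qubit 1: amplitudes (a, b) of (|…0…⟩, |…1…⟩) become ((a + b)/√2, (a − b)/√2). Kets absent from the input have amplitude 0.
(|00⟩, |01⟩): (a, b) = (0.866, -1/2) → (0.2588, 0.9659)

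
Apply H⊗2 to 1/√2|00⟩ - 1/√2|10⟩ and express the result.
1/√2|10⟩ + 1/√2|11⟩

H⊗2 gives amp(|y⟩) = (1/2) Σ_x (−1)^(x·y) amp(|x⟩), where x·y is the number of positions in which both x and y have a 1.
|00⟩: (1/√2 - 1/√2)/2 = 0
|01⟩: (1/√2 - 1/√2)/2 = 0
|10⟩: (1/√2 + 1/√2)/2 = 1/√2
|11⟩: (1/√2 + 1/√2)/2 = 1/√2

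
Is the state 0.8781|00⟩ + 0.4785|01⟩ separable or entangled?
Separable

Writing the state as a|00⟩ + b|01⟩ + c|10⟩ + d|11⟩, it is a product state iff ad − bc = 0.
Here (a, b, c, d) = (0.8781, 0.4785, 0, 0): ad − bc = (0.8781)(0) − (0.4785)(0) = 0, so the state is separable.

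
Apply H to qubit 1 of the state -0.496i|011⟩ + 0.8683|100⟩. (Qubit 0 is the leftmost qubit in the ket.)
-0.3507i|001⟩ + 0.3507i|011⟩ + 0.614|100⟩ + 0.614|110⟩

H on qubit 1 mixes each pair of kets that differ only in qubit 1: amplitudes (a, b) of (|…0…⟩, |…1…⟩) become ((a + b)/√2, (a − b)/√2). Kets absent from the input have amplitude 0.
(|001⟩, |011⟩): (a, b) = (0, -0.496i) → (-0.3507i, 0.3507i)
(|100⟩, |110⟩): (a, b) = (0.8683, 0) → (0.614, 0.614)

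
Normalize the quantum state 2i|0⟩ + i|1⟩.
0.8944i|0⟩ + (1/√5)i|1⟩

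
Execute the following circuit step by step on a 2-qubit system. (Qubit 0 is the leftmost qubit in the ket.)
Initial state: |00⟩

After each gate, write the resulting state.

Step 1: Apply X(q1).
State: |01⟩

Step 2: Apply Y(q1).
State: -i|00⟩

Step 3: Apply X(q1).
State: -i|01⟩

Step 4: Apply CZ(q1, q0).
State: -i|01⟩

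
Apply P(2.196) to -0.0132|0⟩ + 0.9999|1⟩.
-0.0132|0⟩ + (-0.5852 + 0.8108i)|1⟩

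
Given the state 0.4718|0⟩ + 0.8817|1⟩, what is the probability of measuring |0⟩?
0.2226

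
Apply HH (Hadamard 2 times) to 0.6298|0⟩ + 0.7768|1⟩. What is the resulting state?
0.6298|0⟩ + 0.7768|1⟩

H² = I, so an even number of Hadamards cancels: H^2 = I and the state is unchanged.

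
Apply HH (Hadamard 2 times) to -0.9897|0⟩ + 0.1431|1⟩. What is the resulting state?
-0.9897|0⟩ + 0.1431|1⟩

H² = I, so an even number of Hadamards cancels: H^2 = I and the state is unchanged.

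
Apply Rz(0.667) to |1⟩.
(0.9449 + 0.3274i)|1⟩

Rz(0.667) = [[e^(−iθ/2), 0], [0, e^(iθ/2)]] with e^(±iθ/2) = cos(θ/2) ± i·sin(θ/2); θ = 0.667, cos(θ/2) ≈ 0.944902, sin(θ/2) ≈ 0.327352.
With a = amp(|0⟩) = 0 and b = amp(|1⟩) = 1:
new amp(|0⟩) = (0.944902 - 0.327352i)·a = 0
new amp(|1⟩) = (0.944902 + 0.327352i)·b = (0.9449 + 0.3274i)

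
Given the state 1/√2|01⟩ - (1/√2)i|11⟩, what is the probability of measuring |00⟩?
0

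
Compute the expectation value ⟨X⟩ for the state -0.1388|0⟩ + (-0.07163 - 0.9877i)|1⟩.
0.01988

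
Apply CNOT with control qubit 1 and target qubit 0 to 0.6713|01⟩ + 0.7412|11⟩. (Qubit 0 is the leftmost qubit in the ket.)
0.7412|01⟩ + 0.6713|11⟩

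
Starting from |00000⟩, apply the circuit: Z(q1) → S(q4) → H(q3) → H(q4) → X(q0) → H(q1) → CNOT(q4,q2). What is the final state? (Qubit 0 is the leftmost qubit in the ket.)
1/√8|10000⟩ + 1/√8|10010⟩ + 1/√8|10101⟩ + 1/√8|10111⟩ + 1/√8|11000⟩ + 1/√8|11010⟩ + 1/√8|11101⟩ + 1/√8|11111⟩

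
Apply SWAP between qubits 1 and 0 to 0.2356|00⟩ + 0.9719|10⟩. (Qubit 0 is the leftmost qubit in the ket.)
0.2356|00⟩ + 0.9719|01⟩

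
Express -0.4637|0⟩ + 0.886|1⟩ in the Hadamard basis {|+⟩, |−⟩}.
0.2986|+⟩ - 0.9544|−⟩

With |ψ⟩ = α|0⟩ + β|1⟩, the Hadamard-basis coefficients are ⟨+|ψ⟩ = (α + β)/√2 and ⟨−|ψ⟩ = (α − β)/√2.
Here α = -0.4637, β = 0.886: (α + β)/√2 = 0.2986, (α − β)/√2 = -0.9544.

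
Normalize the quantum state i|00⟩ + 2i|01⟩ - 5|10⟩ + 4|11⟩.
0.1474i|00⟩ + 0.2949i|01⟩ - 0.7372|10⟩ + 0.5898|11⟩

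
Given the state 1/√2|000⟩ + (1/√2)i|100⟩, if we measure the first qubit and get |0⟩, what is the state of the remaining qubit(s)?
|00⟩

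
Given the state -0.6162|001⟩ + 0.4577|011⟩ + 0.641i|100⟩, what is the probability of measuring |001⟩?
0.3797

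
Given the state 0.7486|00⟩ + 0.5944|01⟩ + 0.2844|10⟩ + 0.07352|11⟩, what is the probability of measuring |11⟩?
0.005405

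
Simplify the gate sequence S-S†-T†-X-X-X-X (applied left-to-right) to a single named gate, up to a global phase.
T†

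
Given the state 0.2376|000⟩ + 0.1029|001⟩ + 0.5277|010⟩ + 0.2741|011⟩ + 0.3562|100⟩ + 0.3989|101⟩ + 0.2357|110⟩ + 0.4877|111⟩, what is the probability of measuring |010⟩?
0.2785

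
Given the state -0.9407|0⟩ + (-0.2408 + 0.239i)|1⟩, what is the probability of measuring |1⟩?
0.1151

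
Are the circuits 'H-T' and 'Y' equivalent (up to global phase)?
No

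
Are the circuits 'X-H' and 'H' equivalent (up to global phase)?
No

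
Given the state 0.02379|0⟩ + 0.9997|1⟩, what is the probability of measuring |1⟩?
0.9994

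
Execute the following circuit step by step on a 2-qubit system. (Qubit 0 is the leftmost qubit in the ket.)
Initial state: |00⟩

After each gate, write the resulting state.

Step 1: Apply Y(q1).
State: i|01⟩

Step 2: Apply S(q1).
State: -|01⟩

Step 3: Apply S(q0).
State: -|01⟩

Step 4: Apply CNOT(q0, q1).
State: -|01⟩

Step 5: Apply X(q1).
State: -|00⟩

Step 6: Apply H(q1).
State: -1/√2|00⟩ - 1/√2|01⟩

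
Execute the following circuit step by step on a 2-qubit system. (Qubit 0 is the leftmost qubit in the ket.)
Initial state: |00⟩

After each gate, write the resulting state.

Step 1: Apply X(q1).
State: |01⟩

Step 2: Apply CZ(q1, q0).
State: |01⟩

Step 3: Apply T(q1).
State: (1/√2 + (1/√2)i)|01⟩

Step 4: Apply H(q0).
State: (1/2 + (1/2)i)|01⟩ + (1/2 + (1/2)i)|11⟩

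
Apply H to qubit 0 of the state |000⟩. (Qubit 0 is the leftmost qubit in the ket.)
1/√2|000⟩ + 1/√2|100⟩

H on qubit 0 mixes each pair of kets that differ only in qubit 0: amplitudes (a, b) of (|…0…⟩, |…1…⟩) become ((a + b)/√2, (a − b)/√2). Kets absent from the input have amplitude 0.
(|000⟩, |100⟩): (a, b) = (1, 0) → (1/√2, 1/√2)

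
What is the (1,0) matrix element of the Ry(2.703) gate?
0.9761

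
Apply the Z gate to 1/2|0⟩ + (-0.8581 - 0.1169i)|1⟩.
1/2|0⟩ + (0.8581 + 0.1169i)|1⟩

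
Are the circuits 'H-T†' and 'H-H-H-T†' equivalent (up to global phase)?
Yes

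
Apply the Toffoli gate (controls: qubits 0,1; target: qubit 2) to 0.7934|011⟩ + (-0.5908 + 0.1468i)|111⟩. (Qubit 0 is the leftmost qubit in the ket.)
0.7934|011⟩ + (-0.5908 + 0.1468i)|110⟩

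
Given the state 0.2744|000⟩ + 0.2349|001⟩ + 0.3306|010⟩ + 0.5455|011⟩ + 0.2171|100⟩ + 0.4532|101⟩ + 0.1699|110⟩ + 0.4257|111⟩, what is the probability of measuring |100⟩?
0.04713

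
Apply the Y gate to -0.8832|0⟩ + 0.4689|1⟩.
-0.4689i|0⟩ - 0.8832i|1⟩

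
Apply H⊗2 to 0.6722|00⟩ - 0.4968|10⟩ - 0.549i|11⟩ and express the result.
(0.0877 - 0.2745i)|00⟩ + (0.0877 + 0.2745i)|01⟩ + (0.5845 + 0.2745i)|10⟩ + (0.5845 - 0.2745i)|11⟩

H⊗2 gives amp(|y⟩) = (1/2) Σ_x (−1)^(x·y) amp(|x⟩), where x·y is the number of positions in which both x and y have a 1.
|00⟩: (0.6722 - 0.4968 - 0.549i)/2 = (0.0877 - 0.2745i)
|01⟩: (0.6722 - 0.4968 + 0.549i)/2 = (0.0877 + 0.2745i)
|10⟩: (0.6722 + 0.4968 + 0.549i)/2 = (0.5845 + 0.2745i)
|11⟩: (0.6722 + 0.4968 - 0.549i)/2 = (0.5845 - 0.2745i)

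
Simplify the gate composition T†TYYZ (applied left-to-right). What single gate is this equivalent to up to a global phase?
Z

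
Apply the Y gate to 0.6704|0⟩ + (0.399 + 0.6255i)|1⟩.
(0.6255 - 0.399i)|0⟩ + 0.6704i|1⟩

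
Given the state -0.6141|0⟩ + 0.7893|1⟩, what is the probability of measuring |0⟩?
0.3771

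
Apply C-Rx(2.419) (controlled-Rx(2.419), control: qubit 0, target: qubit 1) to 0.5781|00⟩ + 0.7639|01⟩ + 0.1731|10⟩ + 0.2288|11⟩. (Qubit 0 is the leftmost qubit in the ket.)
0.5781|00⟩ + 0.7639|01⟩ + (0.06119 - 0.214i)|10⟩ + (0.08088 - 0.1619i)|11⟩

C-Rx(2.419) leaves the control-|0⟩ kets |00⟩, |01⟩ unchanged and applies Rx(2.419) to qubit 1 on the control-|1⟩ pair (|10⟩, |11⟩).
Rx(2.419) = [[cos(θ/2), −i·sin(θ/2)], [−i·sin(θ/2), cos(θ/2)]]; θ = 2.419, cos(θ/2) ≈ 0.353487, sin(θ/2) ≈ 0.935439.
With a = amp(|10⟩) = 0.1731 and b = amp(|11⟩) = 0.2288:
new amp(|10⟩) = (0.353487)·a + (-0.935439i)·b = (0.06119 - 0.214i)
new amp(|11⟩) = (-0.935439i)·a + (0.353487)·b = (0.08088 - 0.1619i)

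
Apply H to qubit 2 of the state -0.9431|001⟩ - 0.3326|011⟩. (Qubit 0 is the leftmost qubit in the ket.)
-0.6669|000⟩ + 0.6669|001⟩ - 0.2352|010⟩ + 0.2352|011⟩

H on qubit 2 mixes each pair of kets that differ only in qubit 2: amplitudes (a, b) of (|…0…⟩, |…1…⟩) become ((a + b)/√2, (a − b)/√2). Kets absent from the input have amplitude 0.
(|000⟩, |001⟩): (a, b) = (0, -0.9431) → (-0.6669, 0.6669)
(|010⟩, |011⟩): (a, b) = (0, -0.3326) → (-0.2352, 0.2352)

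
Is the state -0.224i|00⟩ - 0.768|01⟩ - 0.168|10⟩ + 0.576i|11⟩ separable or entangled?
Separable

Writing the state as a|00⟩ + b|01⟩ + c|10⟩ + d|11⟩, it is a product state iff ad − bc = 0.
Here (a, b, c, d) = (-0.224i, -0.768, -0.168, 0.576i): ad − bc = (-0.224i)(0.576i) − (-0.768)(-0.168) = 0, so the state is separable.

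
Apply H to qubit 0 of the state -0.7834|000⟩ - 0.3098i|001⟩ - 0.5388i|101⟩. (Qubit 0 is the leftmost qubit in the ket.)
-0.5539|000⟩ - 0.6001i|001⟩ - 0.5539|100⟩ + 0.1619i|101⟩

H on qubit 0 mixes each pair of kets that differ only in qubit 0: amplitudes (a, b) of (|…0…⟩, |…1…⟩) become ((a + b)/√2, (a − b)/√2). Kets absent from the input have amplitude 0.
(|000⟩, |100⟩): (a, b) = (-0.7834, 0) → (-0.5539, -0.5539)
(|001⟩, |101⟩): (a, b) = (-0.3098i, -0.5388i) → (-0.6001i, 0.1619i)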